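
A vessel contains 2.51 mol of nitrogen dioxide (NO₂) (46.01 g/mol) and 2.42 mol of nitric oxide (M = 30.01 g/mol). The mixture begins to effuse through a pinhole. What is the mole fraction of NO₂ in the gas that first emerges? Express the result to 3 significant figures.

Rate_i ∝ x_i/√M_i (Graham's law weighted by mole fraction), so the effusate composition follows n_i/√M_i.
So x_NO₂ in the escaping gas = (n_NO₂/√M_NO₂) / Σ(n_i/√M_i)
= (2.51/√46.01) / (2.51/√46.01 + 2.42/√30.01) = 0.3700/(0.3700 + 0.4418) = 0.456.

0.456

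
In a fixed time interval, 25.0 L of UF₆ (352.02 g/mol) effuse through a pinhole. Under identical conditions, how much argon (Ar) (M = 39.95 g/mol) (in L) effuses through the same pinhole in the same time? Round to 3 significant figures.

74.2 L

Using Graham's law: rate_Ar/rate_UF₆ = √(M_UF₆/M_Ar) = √(352.02/39.95) = √8.812 = 2.968.
So the volume for Ar is 25.0 × 2.968 = 74.2 L.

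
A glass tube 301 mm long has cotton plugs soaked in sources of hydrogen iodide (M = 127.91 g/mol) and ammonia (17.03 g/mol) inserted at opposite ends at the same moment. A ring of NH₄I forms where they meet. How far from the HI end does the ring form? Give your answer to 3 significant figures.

In equal time, each gas travels a distance ∝ its rate ∝ 1/√M, so d_HI/d_NH₃ = √(M_NH₃/M_HI) = √(17.03/127.91) = 0.3649.
With d_HI + d_NH₃ = 301 mm, d_NH₃ = 301/(1 + 0.3649) = 220.5 mm.
d_HI = 301 − 220.5 = 80.5 mm.

80.5 mm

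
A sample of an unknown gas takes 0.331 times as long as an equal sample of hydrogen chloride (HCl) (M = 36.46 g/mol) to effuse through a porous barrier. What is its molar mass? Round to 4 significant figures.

3.995 g/mol

Since effusion rate ∝ 1/√M, t_X/t_HCl = √(M_X/M_HCl).
0.331 = √(M_X/36.46)
M_X = 36.46 × 0.331² = 36.46 × 0.1096 = 3.995 g/mol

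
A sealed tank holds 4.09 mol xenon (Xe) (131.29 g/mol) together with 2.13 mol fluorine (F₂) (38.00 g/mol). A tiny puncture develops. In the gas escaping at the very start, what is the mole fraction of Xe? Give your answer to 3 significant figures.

0.508

Rate_i ∝ x_i/√M_i (Graham's law weighted by mole fraction), so the effusate composition follows n_i/√M_i.
Mole fraction of Xe in the effusate = (n_Xe/√M_Xe) / (n_Xe/√M_Xe + n_F₂/√M_F₂)
= (4.09/√131.29) / (4.09/√131.29 + 2.13/√38.00) = 0.3570/(0.3570 + 0.3455) = 0.508.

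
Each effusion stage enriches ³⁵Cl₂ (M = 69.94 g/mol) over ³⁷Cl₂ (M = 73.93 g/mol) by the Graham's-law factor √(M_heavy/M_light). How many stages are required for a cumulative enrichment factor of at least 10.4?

Single-stage factor α = √(73.93/69.94), so ln α = ½ ln(1.05705) = 0.02774.
Need α^N ≥ 10.4 ⇒ N ≥ ln(10.4) / ln α = 2.342 / 0.02774 = 84.42.
Rounding up, N = 85 stages.

85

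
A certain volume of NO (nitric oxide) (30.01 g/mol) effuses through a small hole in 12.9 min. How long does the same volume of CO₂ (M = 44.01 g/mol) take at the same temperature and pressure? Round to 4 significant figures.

15.62 min

Graham's law gives t_CO₂/t_NO = √(M_CO₂/M_NO) = √(44.01/30.01) = √1.467 = 1.211.
So the time for CO₂ is 12.9 × 1.211 = 15.62 min.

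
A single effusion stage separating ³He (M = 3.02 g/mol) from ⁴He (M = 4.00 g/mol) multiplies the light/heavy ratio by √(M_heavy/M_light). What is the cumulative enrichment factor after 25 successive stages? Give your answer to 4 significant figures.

Each stage multiplies the ratio by α = √(4.00/3.02), so after 25 stages the overall factor is α^25 = (4.00/3.02)^(25/2).
= 1.32450^(25/2) = 33.55.

33.55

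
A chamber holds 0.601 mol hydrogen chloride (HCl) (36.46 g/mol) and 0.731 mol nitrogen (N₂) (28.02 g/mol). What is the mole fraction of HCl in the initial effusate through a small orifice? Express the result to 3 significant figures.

0.419

Each component's effusion rate ∝ (its partial pressure)·(1/√M) ∝ n_i/√M_i.
So x_HCl in the escaping gas = (n_HCl/√M_HCl) / Σ(n_i/√M_i)
= (0.601/√36.46) / (0.601/√36.46 + 0.731/√28.02) = 0.09953/(0.09953 + 0.1381) = 0.419.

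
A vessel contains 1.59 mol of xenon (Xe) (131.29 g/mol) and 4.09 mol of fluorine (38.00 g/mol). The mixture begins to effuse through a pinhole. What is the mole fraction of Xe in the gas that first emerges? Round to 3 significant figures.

0.173

Effusion rate of each component ∝ n_i/√M_i (partial pressure × 1/√M).
So x_Xe in the escaping gas = (n_Xe/√M_Xe) / Σ(n_i/√M_i)
= (1.59/√131.29) / (1.59/√131.29 + 4.09/√38.00) = 0.1388/(0.1388 + 0.6635) = 0.173.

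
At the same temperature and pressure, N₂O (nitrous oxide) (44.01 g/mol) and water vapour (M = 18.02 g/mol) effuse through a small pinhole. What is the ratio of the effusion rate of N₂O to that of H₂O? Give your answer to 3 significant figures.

Graham's law gives rate_N₂O/rate_H₂O = √(M_H₂O/M_N₂O) = √(18.02/44.01) = √0.4095 = 0.640.

0.640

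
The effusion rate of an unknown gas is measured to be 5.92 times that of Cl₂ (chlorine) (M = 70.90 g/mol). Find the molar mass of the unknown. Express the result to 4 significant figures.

From Graham's law, rate_X/rate_Cl₂ = √(M_Cl₂/M_X).
5.92 = √(70.90/M_X)
M_X = 70.90 / 5.92² = 70.90 / 35.05 = 2.023 g/mol

2.023 g/mol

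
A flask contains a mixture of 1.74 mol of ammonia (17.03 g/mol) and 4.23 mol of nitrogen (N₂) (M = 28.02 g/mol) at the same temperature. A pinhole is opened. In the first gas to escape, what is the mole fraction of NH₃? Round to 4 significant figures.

0.3454

Each component's effusion rate ∝ (its partial pressure)·(1/√M) ∝ n_i/√M_i.
Mole fraction of NH₃ in the effusate = (n_NH₃/√M_NH₃) / (n_NH₃/√M_NH₃ + n_N₂/√M_N₂)
= (1.74/√17.03) / (1.74/√17.03 + 4.23/√28.02) = 0.4216/(0.4216 + 0.7991) = 0.3454.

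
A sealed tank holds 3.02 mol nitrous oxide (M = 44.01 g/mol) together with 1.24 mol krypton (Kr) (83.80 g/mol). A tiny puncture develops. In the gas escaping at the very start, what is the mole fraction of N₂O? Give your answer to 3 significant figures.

Effusion rate of each component ∝ n_i/√M_i (partial pressure × 1/√M).
x_N₂O(eff) = (n_N₂O/√M_N₂O) / (n_N₂O/√M_N₂O + n_Kr/√M_Kr)
= (3.02/√44.01) / (3.02/√44.01 + 1.24/√83.80) = 0.4552/(0.4552 + 0.1355) = 0.771.

0.771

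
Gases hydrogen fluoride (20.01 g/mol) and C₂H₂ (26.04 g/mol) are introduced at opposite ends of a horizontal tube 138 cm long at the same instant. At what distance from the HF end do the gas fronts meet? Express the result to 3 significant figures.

The fronts meet when d_HF + d_C₂H₂ = L with d_HF/d_C₂H₂ = √(M_C₂H₂/M_HF) (Graham's law). Here √(M_C₂H₂/M_HF) = √(26.04/20.01) = 1.141.
With d_HF + d_C₂H₂ = 138 cm, d_C₂H₂ = 138/(1 + 1.141) = 64.46 cm.
d_HF = 138 − 64.46 = 73.5 cm.

73.5 cm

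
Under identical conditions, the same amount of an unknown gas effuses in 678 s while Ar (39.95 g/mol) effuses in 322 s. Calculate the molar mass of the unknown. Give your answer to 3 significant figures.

Since effusion rate ∝ 1/√M, t_X/t_Ar = √(M_X/M_Ar).
678/322 = 2.106 = √(M_X/39.95)
M_X = 39.95 × 2.106² = 39.95 × 4.434 = 177 g/mol

177 g/mol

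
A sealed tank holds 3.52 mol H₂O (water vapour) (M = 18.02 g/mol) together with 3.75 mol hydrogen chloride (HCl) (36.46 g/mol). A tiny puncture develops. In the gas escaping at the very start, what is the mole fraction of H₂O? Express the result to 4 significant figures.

0.5718

Effusion rate of each component ∝ n_i/√M_i (partial pressure × 1/√M).
So x_H₂O in the escaping gas = (n_H₂O/√M_H₂O) / Σ(n_i/√M_i)
= (3.52/√18.02) / (3.52/√18.02 + 3.75/√36.46) = 0.8292/(0.8292 + 0.6210) = 0.5718.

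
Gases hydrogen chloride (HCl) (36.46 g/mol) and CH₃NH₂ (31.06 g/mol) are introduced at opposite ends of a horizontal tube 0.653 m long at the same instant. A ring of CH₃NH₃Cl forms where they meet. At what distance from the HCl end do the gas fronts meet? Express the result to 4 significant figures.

In equal time, each gas travels a distance ∝ its rate ∝ 1/√M, so d_HCl/d_CH₃NH₂ = √(M_CH₃NH₂/M_HCl) = √(31.06/36.46) = 0.9230.
With d_HCl + d_CH₃NH₂ = 0.653 m, d_CH₃NH₂ = 0.653/(1 + 0.9230) = 0.3396 m.
d_HCl = 0.653 − 0.3396 = 0.3134 m.

0.3134 m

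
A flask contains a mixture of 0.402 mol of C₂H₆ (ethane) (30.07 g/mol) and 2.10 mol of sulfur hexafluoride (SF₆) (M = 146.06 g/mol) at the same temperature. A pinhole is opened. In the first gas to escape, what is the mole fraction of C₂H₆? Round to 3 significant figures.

Effusion rate of each component ∝ n_i/√M_i (partial pressure × 1/√M).
So x_C₂H₆ in the escaping gas = (n_C₂H₆/√M_C₂H₆) / Σ(n_i/√M_i)
= (0.402/√30.07) / (0.402/√30.07 + 2.10/√146.06) = 0.07331/(0.07331 + 0.1738) = 0.297.

0.297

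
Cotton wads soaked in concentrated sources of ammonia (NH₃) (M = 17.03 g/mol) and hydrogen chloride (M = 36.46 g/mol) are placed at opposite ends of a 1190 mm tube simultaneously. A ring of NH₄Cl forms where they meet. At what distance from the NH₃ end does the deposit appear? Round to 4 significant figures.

Graham's law gives d_NH₃/d_HCl = rate_NH₃/rate_HCl = √(M_HCl/M_NH₃) = √(36.46/17.03) = 1.463.
With d_NH₃ + d_HCl = 1190 mm, d_HCl = 1190/(1 + 1.463) = 483.1 mm.
d_NH₃ = 1190 − 483.1 = 706.9 mm.

706.9 mm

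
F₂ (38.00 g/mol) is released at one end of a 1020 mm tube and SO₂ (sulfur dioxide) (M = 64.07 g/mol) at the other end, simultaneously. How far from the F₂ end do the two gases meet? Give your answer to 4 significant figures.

576.2 mm

Distances travelled in equal time are proportional to diffusion rates, so d_F₂/d_SO₂ = √(M_SO₂/M_F₂) = √(64.07/38.00) = 1.298.
With d_F₂ + d_SO₂ = 1020 mm, d_SO₂ = 1020/(1 + 1.298) = 443.8 mm.
d_F₂ = 1020 − 443.8 = 576.2 mm.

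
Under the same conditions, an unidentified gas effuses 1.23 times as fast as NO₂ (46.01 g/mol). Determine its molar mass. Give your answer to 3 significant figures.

30.4 g/mol

Since effusion rate ∝ 1/√M, rate_X/rate_NO₂ = √(M_NO₂/M_X).
1.23 = √(46.01/M_X)
M_X = 46.01 / 1.23² = 46.01 / 1.513 = 30.4 g/mol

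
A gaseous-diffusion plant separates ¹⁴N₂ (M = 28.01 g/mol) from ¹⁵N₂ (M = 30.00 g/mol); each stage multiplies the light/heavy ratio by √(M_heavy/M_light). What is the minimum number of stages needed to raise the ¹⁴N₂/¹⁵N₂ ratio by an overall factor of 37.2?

106

With α = √(30.00/28.01) per stage, ln α = ½ ln(1.07105) = 0.03432.
Need α^N ≥ 37.2 ⇒ N ≥ ln(37.2) / ln α = 3.616 / 0.03432 = 105.38.
So at least 106 stages are needed.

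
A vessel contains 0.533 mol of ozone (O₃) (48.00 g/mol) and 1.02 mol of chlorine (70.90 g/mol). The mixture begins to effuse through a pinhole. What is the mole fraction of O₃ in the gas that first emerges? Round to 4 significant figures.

0.3884

Effusion rate of each component ∝ n_i/√M_i (partial pressure × 1/√M).
So x_O₃ in the escaping gas = (n_O₃/√M_O₃) / Σ(n_i/√M_i)
= (0.533/√48.00) / (0.533/√48.00 + 1.02/√70.90) = 0.07693/(0.07693 + 0.1211) = 0.3884.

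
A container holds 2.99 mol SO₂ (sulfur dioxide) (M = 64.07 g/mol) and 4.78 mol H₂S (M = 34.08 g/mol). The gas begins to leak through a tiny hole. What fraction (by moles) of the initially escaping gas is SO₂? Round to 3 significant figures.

0.313

Effusion rate of each component ∝ n_i/√M_i (partial pressure × 1/√M).
So x_SO₂ in the escaping gas = (n_SO₂/√M_SO₂) / Σ(n_i/√M_i)
= (2.99/√64.07) / (2.99/√64.07 + 4.78/√34.08) = 0.3735/(0.3735 + 0.8188) = 0.313.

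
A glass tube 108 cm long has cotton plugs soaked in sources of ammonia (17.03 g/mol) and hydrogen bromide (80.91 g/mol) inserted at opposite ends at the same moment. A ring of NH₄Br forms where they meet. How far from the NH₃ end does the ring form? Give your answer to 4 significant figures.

74.03 cm

In equal time, each gas travels a distance ∝ its rate ∝ 1/√M, so d_NH₃/d_HBr = √(M_HBr/M_NH₃) = √(80.91/17.03) = 2.180.
With d_NH₃ + d_HBr = 108 cm, d_HBr = 108/(1 + 2.180) = 33.97 cm.
d_NH₃ = 108 − 33.97 = 74.03 cm.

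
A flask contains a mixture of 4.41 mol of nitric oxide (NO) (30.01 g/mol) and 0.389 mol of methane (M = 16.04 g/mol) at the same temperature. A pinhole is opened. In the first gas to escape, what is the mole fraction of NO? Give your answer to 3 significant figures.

Rate_i ∝ x_i/√M_i (Graham's law weighted by mole fraction), so the effusate composition follows n_i/√M_i.
x_NO(eff) = (n_NO/√M_NO) / (n_NO/√M_NO + n_CH₄/√M_CH₄)
= (4.41/√30.01) / (4.41/√30.01 + 0.389/√16.04) = 0.8050/(0.8050 + 0.09713) = 0.892.

0.892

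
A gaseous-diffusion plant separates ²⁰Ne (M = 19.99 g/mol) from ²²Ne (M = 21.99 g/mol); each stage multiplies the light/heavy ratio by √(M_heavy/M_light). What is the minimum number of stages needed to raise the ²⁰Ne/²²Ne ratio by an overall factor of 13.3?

55

Single-stage factor α = √(21.99/19.99), so ln α = ½ ln(1.10005) = 0.04768.
Need α^N ≥ 13.3 ⇒ N ≥ ln(13.3) / ln α = 2.588 / 0.04768 = 54.28.
Minimum whole number of stages: N = 55.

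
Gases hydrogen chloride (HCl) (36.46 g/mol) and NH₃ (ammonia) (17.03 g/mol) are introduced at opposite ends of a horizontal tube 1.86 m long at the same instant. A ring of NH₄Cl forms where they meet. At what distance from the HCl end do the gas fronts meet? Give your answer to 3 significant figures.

0.755 m

Graham's law gives d_HCl/d_NH₃ = rate_HCl/rate_NH₃ = √(M_NH₃/M_HCl) = √(17.03/36.46) = 0.6834.
With d_HCl + d_NH₃ = 1.86 m, d_NH₃ = 1.86/(1 + 0.6834) = 1.105 m.
d_HCl = 1.86 − 1.105 = 0.755 m.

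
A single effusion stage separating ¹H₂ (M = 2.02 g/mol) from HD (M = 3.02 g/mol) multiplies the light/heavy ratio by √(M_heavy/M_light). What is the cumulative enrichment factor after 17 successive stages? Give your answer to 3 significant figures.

30.5

After 17 stages the ratio has grown by (√(3.02/2.02))^17 = (3.02/2.02)^(17/2).
= 1.49505^(17/2) = 30.5.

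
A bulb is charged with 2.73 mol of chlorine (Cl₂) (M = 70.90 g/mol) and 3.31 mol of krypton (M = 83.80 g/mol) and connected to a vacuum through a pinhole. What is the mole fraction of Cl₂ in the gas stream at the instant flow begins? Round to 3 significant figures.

0.473

Rate_i ∝ x_i/√M_i (Graham's law weighted by mole fraction), so the effusate composition follows n_i/√M_i.
x_Cl₂(eff) = (n_Cl₂/√M_Cl₂) / (n_Cl₂/√M_Cl₂ + n_Kr/√M_Kr)
= (2.73/√70.90) / (2.73/√70.90 + 3.31/√83.80) = 0.3242/(0.3242 + 0.3616) = 0.473.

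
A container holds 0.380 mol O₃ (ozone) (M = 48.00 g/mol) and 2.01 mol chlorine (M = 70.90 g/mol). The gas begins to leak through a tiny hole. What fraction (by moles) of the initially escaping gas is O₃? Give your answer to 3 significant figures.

Each component's effusion rate ∝ (its partial pressure)·(1/√M) ∝ n_i/√M_i.
So x_O₃ in the escaping gas = (n_O₃/√M_O₃) / Σ(n_i/√M_i)
= (0.380/√48.00) / (0.380/√48.00 + 2.01/√70.90) = 0.05485/(0.05485 + 0.2387) = 0.187.

0.187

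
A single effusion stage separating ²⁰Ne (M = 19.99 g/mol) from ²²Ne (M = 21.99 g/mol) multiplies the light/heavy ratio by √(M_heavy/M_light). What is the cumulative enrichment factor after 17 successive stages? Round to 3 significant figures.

2.25

Each stage multiplies the ratio by α = √(21.99/19.99), so after 17 stages the overall factor is α^17 = (21.99/19.99)^(17/2).
= 1.10005^(17/2) = 2.25.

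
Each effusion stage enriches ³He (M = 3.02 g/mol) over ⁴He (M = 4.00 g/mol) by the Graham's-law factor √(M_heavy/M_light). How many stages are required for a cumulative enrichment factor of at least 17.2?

Per stage α = (4.00/3.02)^(1/2) = 1.32450^0.5, giving ln α = 0.1405.
Need α^N ≥ 17.2 ⇒ N ≥ ln(17.2) / ln α = 2.845 / 0.1405 = 20.25.
So at least 21 stages are needed.

21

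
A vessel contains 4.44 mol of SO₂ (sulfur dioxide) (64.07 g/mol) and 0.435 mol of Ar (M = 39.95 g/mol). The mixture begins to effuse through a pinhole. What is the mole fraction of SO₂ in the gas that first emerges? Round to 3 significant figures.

Rate_i ∝ x_i/√M_i (Graham's law weighted by mole fraction), so the effusate composition follows n_i/√M_i.
So x_SO₂ in the escaping gas = (n_SO₂/√M_SO₂) / Σ(n_i/√M_i)
= (4.44/√64.07) / (4.44/√64.07 + 0.435/√39.95) = 0.5547/(0.5547 + 0.06882) = 0.890.

0.890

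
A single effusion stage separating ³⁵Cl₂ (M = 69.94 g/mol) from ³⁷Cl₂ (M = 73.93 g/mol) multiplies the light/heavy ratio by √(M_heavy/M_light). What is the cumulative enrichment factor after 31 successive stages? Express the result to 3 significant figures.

2.36

Each stage multiplies the ratio by α = √(73.93/69.94), so after 31 stages the overall factor is α^31 = (73.93/69.94)^(31/2).
= 1.05705^(31/2) = 2.36.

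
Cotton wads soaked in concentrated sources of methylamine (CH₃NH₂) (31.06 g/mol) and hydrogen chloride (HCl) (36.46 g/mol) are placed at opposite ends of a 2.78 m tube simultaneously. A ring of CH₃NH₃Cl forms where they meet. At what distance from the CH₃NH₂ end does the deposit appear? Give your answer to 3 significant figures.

1.45 m

In equal time, each gas travels a distance ∝ its rate ∝ 1/√M, so d_CH₃NH₂/d_HCl = √(M_HCl/M_CH₃NH₂) = √(36.46/31.06) = 1.083.
With d_CH₃NH₂ + d_HCl = 2.78 m, d_HCl = 2.78/(1 + 1.083) = 1.334 m.
d_CH₃NH₂ = 2.78 − 1.334 = 1.45 m.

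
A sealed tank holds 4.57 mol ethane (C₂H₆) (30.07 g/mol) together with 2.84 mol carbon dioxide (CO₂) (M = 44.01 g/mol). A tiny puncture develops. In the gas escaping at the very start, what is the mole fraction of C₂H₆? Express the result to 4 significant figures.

Effusion rate of each component ∝ n_i/√M_i (partial pressure × 1/√M).
Mole fraction of C₂H₆ in the effusate = (n_C₂H₆/√M_C₂H₆) / (n_C₂H₆/√M_C₂H₆ + n_CO₂/√M_CO₂)
= (4.57/√30.07) / (4.57/√30.07 + 2.84/√44.01) = 0.8334/(0.8334 + 0.4281) = 0.6606.

0.6606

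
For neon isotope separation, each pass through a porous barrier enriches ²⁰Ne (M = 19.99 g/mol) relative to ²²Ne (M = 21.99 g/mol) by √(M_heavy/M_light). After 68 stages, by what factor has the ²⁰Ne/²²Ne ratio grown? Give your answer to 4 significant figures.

Overall factor = α^68 with α = √(21.99/19.99), i.e. (21.99/19.99)^(68/2).
= 1.10005^34 = 25.59.

25.59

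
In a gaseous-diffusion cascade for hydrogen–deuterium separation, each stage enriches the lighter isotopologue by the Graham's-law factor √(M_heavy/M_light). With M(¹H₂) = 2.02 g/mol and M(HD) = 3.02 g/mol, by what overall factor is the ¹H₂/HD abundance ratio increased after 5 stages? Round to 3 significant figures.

2.73

Overall factor = α^5 with α = √(3.02/2.02), i.e. (3.02/2.02)^(5/2).
= 1.49505^(5/2) = 2.73.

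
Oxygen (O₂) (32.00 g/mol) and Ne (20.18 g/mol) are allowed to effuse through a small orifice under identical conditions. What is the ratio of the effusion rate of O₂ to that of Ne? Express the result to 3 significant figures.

Graham's law gives rate_O₂/rate_Ne = √(M_Ne/M_O₂) = √(20.18/32.00) = √0.6306 = 0.794.

0.794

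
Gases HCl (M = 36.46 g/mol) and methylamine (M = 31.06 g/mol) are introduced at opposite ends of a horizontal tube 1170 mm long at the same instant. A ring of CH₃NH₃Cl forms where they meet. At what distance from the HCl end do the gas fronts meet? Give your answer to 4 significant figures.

561.6 mm

In equal time, each gas travels a distance ∝ its rate ∝ 1/√M, so d_HCl/d_CH₃NH₂ = √(M_CH₃NH₂/M_HCl) = √(31.06/36.46) = 0.9230.
With d_HCl + d_CH₃NH₂ = 1170 mm, d_CH₃NH₂ = 1170/(1 + 0.9230) = 608.4 mm.
d_HCl = 1170 − 608.4 = 561.6 mm.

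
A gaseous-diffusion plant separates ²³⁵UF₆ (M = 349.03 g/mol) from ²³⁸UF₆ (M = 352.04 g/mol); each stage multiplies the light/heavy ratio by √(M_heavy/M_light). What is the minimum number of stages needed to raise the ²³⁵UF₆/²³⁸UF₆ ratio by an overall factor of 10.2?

541

Per stage α = (352.04/349.03)^(1/2) = 1.00862^0.5, giving ln α = 0.004293.
Need α^N ≥ 10.2 ⇒ N ≥ ln(10.2) / ln α = 2.322 / 0.004293 = 540.91.
Minimum whole number of stages: N = 541.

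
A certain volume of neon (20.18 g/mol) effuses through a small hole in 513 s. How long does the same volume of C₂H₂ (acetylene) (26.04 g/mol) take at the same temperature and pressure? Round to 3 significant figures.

Using Graham's law: t_C₂H₂/t_Ne = √(M_C₂H₂/M_Ne) = √(26.04/20.18) = √1.290 = 1.136.
So the time for C₂H₂ is 513 × 1.136 = 583 s.

583 s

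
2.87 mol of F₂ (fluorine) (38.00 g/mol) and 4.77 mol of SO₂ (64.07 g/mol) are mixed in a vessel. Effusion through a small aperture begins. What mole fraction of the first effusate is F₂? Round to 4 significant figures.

The effusion rate of species i is ∝ p_i/√M_i ∝ n_i/√M_i.
So x_F₂ in the escaping gas = (n_F₂/√M_F₂) / Σ(n_i/√M_i)
= (2.87/√38.00) / (2.87/√38.00 + 4.77/√64.07) = 0.4656/(0.4656 + 0.5959) = 0.4386.

0.4386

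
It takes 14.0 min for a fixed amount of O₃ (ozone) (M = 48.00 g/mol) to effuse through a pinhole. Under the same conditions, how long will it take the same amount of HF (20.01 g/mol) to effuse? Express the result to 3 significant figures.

9.04 min

Since effusion rate ∝ 1/√M, t_HF/t_O₃ = √(M_HF/M_O₃) = √(20.01/48.00) = √0.4169 = 0.6457.
So the time for HF is 14.0 × 0.6457 = 9.04 min.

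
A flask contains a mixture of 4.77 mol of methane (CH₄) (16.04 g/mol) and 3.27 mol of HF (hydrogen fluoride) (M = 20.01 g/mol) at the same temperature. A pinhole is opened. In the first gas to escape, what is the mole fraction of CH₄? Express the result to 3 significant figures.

Each component's effusion rate ∝ (its partial pressure)·(1/√M) ∝ n_i/√M_i.
x_CH₄(eff) = (n_CH₄/√M_CH₄) / (n_CH₄/√M_CH₄ + n_HF/√M_HF)
= (4.77/√16.04) / (4.77/√16.04 + 3.27/√20.01) = 1.191/(1.191 + 0.7310) = 0.620.

0.620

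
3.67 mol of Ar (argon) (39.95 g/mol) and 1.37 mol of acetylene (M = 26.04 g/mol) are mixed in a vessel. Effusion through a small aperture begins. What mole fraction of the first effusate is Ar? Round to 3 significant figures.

0.684

The effusion rate of species i is ∝ p_i/√M_i ∝ n_i/√M_i.
Mole fraction of Ar in the effusate = (n_Ar/√M_Ar) / (n_Ar/√M_Ar + n_C₂H₂/√M_C₂H₂)
= (3.67/√39.95) / (3.67/√39.95 + 1.37/√26.04) = 0.5806/(0.5806 + 0.2685) = 0.684.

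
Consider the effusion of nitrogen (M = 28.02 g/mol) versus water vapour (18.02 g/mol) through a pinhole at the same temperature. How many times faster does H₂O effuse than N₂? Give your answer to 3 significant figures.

Since effusion rate ∝ 1/√M, rate_H₂O/rate_N₂ = √(M_N₂/M_H₂O) = √(28.02/18.02) = √1.555 = 1.25.

1.25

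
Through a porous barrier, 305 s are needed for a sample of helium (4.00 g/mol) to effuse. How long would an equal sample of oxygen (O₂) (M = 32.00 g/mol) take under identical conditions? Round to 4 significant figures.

Using Graham's law: t_O₂/t_He = √(M_O₂/M_He) = √(32.00/4.00) = √8.000 = 2.828.
So the time for O₂ is 305 × 2.828 = 862.7 s.

862.7 s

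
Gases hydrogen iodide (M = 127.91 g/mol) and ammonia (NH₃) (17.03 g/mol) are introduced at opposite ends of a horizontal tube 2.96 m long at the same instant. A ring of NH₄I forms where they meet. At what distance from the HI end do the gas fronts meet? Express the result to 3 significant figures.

0.791 m

Graham's law gives d_HI/d_NH₃ = rate_HI/rate_NH₃ = √(M_NH₃/M_HI) = √(17.03/127.91) = 0.3649.
With d_HI + d_NH₃ = 2.96 m, d_NH₃ = 2.96/(1 + 0.3649) = 2.169 m.
d_HI = 2.96 − 2.169 = 0.791 m.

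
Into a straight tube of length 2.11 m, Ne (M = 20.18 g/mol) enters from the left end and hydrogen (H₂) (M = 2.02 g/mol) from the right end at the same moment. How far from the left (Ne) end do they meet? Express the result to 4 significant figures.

Graham's law gives d_Ne/d_H₂ = rate_Ne/rate_H₂ = √(M_H₂/M_Ne) = √(2.02/20.18) = 0.3164.
With d_Ne + d_H₂ = 2.11 m, d_H₂ = 2.11/(1 + 0.3164) = 1.603 m.
d_Ne = 2.11 − 1.603 = 0.5071 m.

0.5071 m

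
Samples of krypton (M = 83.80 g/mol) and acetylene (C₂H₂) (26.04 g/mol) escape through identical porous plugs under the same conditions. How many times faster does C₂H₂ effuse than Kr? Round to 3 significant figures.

1.79

Graham's law gives rate_C₂H₂/rate_Kr = √(M_Kr/M_C₂H₂) = √(83.80/26.04) = √3.218 = 1.79.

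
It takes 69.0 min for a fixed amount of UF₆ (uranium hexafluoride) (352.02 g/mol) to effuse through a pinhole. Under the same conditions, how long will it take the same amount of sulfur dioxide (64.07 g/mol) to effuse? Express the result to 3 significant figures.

29.4 min

From Graham's law, t_SO₂/t_UF₆ = √(M_SO₂/M_UF₆) = √(64.07/352.02) = √0.1820 = 0.4266.
So the time for SO₂ is 69.0 × 0.4266 = 29.4 min.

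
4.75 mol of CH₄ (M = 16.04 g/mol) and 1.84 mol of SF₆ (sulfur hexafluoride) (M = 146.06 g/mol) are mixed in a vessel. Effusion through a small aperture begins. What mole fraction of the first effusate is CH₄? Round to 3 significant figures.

0.886

Effusion rate of each component ∝ n_i/√M_i (partial pressure × 1/√M).
So x_CH₄ in the escaping gas = (n_CH₄/√M_CH₄) / Σ(n_i/√M_i)
= (4.75/√16.04) / (4.75/√16.04 + 1.84/√146.06) = 1.186/(1.186 + 0.1522) = 0.886.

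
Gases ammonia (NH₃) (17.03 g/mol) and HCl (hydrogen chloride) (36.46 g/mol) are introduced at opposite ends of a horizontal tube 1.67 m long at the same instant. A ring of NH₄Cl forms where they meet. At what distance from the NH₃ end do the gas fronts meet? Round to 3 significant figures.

The fronts meet when d_NH₃ + d_HCl = L with d_NH₃/d_HCl = √(M_HCl/M_NH₃) (Graham's law). Here √(M_HCl/M_NH₃) = √(36.46/17.03) = 1.463.
With d_NH₃ + d_HCl = 1.67 m, d_HCl = 1.67/(1 + 1.463) = 0.6780 m.
d_NH₃ = 1.67 − 0.6780 = 0.992 m.

0.992 m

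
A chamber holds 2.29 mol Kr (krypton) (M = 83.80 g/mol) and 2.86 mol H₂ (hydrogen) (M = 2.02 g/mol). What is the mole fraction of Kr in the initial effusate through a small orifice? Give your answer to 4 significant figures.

Each component's effusion rate ∝ (its partial pressure)·(1/√M) ∝ n_i/√M_i.
x_Kr(eff) = (n_Kr/√M_Kr) / (n_Kr/√M_Kr + n_H₂/√M_H₂)
= (2.29/√83.80) / (2.29/√83.80 + 2.86/√2.02) = 0.2502/(0.2502 + 2.012) = 0.1106.

0.1106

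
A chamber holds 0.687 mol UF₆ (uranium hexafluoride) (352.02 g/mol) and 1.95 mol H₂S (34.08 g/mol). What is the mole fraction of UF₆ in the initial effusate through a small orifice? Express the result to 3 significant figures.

0.0988

Each component's effusion rate ∝ (its partial pressure)·(1/√M) ∝ n_i/√M_i.
Mole fraction of UF₆ in the effusate = (n_UF₆/√M_UF₆) / (n_UF₆/√M_UF₆ + n_H₂S/√M_H₂S)
= (0.687/√352.02) / (0.687/√352.02 + 1.95/√34.08) = 0.03662/(0.03662 + 0.3340) = 0.0988.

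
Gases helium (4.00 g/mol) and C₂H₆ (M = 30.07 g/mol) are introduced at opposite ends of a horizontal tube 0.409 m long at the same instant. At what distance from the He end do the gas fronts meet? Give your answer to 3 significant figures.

The fronts meet when d_He + d_C₂H₆ = L with d_He/d_C₂H₆ = √(M_C₂H₆/M_He) (Graham's law). Here √(M_C₂H₆/M_He) = √(30.07/4.00) = 2.742.
With d_He + d_C₂H₆ = 0.409 m, d_C₂H₆ = 0.409/(1 + 2.742) = 0.1093 m.
d_He = 0.409 − 0.1093 = 0.300 m.

0.300 m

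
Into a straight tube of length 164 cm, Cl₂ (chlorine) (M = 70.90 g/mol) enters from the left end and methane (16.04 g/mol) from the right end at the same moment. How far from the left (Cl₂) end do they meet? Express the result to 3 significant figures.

Distances travelled in equal time are proportional to diffusion rates, so d_Cl₂/d_CH₄ = √(M_CH₄/M_Cl₂) = √(16.04/70.90) = 0.4756.
With d_Cl₂ + d_CH₄ = 164 cm, d_CH₄ = 164/(1 + 0.4756) = 111.1 cm.
d_Cl₂ = 164 − 111.1 = 52.9 cm.

52.9 cm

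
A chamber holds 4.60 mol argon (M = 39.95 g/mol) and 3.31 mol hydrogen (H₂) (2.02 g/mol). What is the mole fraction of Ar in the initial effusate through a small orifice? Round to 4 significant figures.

0.2381

Effusion rate of each component ∝ n_i/√M_i (partial pressure × 1/√M).
x_Ar(eff) = (n_Ar/√M_Ar) / (n_Ar/√M_Ar + n_H₂/√M_H₂)
= (4.60/√39.95) / (4.60/√39.95 + 3.31/√2.02) = 0.7278/(0.7278 + 2.329) = 0.2381.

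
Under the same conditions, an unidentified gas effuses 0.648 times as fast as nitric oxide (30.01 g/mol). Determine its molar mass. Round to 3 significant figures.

Since effusion rate ∝ 1/√M, rate_X/rate_NO = √(M_NO/M_X).
0.648 = √(30.01/M_X)
M_X = 30.01 / 0.648² = 30.01 / 0.4199 = 71.5 g/mol

71.5 g/mol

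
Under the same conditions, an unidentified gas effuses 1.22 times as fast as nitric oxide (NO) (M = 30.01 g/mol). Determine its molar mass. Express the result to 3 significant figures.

Using Graham's law: rate_X/rate_NO = √(M_NO/M_X).
1.22 = √(30.01/M_X)
M_X = 30.01 / 1.22² = 30.01 / 1.488 = 20.2 g/mol

20.2 g/mol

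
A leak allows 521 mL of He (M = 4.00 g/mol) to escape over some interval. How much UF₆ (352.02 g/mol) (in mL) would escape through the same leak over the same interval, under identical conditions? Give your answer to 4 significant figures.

55.54 mL

Using Graham's law: rate_UF₆/rate_He = √(M_He/M_UF₆) = √(4.00/352.02) = √0.01136 = 0.1066.
So the volume for UF₆ is 521 × 0.1066 = 55.54 mL.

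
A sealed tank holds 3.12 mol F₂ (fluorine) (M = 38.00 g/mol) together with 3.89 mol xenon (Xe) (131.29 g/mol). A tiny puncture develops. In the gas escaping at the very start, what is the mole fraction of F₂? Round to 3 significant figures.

The effusion rate of species i is ∝ p_i/√M_i ∝ n_i/√M_i.
So x_F₂ in the escaping gas = (n_F₂/√M_F₂) / Σ(n_i/√M_i)
= (3.12/√38.00) / (3.12/√38.00 + 3.89/√131.29) = 0.5061/(0.5061 + 0.3395) = 0.599.

0.599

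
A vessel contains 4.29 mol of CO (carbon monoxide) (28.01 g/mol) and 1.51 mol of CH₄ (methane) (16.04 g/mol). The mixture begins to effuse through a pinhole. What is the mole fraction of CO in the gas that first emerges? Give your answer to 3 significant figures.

0.683

Rate_i ∝ x_i/√M_i (Graham's law weighted by mole fraction), so the effusate composition follows n_i/√M_i.
x_CO(eff) = (n_CO/√M_CO) / (n_CO/√M_CO + n_CH₄/√M_CH₄)
= (4.29/√28.01) / (4.29/√28.01 + 1.51/√16.04) = 0.8106/(0.8106 + 0.3770) = 0.683.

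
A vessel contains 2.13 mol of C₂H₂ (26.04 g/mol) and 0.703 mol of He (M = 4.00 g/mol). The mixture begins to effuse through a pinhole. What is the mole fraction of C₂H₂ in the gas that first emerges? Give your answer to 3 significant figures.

0.543

Each component's effusion rate ∝ (its partial pressure)·(1/√M) ∝ n_i/√M_i.
Mole fraction of C₂H₂ in the effusate = (n_C₂H₂/√M_C₂H₂) / (n_C₂H₂/√M_C₂H₂ + n_He/√M_He)
= (2.13/√26.04) / (2.13/√26.04 + 0.703/√4.00) = 0.4174/(0.4174 + 0.3515) = 0.543.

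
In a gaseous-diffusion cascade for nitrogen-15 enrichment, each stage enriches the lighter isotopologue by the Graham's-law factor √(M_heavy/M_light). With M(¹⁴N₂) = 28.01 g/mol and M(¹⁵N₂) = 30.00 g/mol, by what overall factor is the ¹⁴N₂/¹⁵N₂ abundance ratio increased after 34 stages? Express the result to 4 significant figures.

Each stage multiplies the ratio by α = √(30.00/28.01), so after 34 stages the overall factor is α^34 = (30.00/28.01)^(34/2).
= 1.07105^17 = 3.212.

3.212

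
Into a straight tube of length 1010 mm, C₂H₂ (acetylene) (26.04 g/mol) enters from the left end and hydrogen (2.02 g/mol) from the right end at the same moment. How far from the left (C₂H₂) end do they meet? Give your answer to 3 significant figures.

The fronts meet when d_C₂H₂ + d_H₂ = L with d_C₂H₂/d_H₂ = √(M_H₂/M_C₂H₂) (Graham's law). Here √(M_H₂/M_C₂H₂) = √(2.02/26.04) = 0.2785.
With d_C₂H₂ + d_H₂ = 1010 mm, d_H₂ = 1010/(1 + 0.2785) = 790.0 mm.
d_C₂H₂ = 1010 − 790.0 = 220 mm.

220 mm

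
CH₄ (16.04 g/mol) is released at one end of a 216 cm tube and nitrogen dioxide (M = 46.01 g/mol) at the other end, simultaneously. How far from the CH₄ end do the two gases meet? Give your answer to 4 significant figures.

135.8 cm

The fronts meet when d_CH₄ + d_NO₂ = L with d_CH₄/d_NO₂ = √(M_NO₂/M_CH₄) (Graham's law). Here √(M_NO₂/M_CH₄) = √(46.01/16.04) = 1.694.
With d_CH₄ + d_NO₂ = 216 cm, d_NO₂ = 216/(1 + 1.694) = 80.19 cm.
d_CH₄ = 216 − 80.19 = 135.8 cm.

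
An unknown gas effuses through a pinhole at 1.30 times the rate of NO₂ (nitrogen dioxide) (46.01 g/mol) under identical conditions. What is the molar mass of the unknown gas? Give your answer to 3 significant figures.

27.2 g/mol

By Graham's law, rate_X/rate_NO₂ = √(M_NO₂/M_X).
1.30 = √(46.01/M_X)
M_X = 46.01 / 1.30² = 46.01 / 1.690 = 27.2 g/mol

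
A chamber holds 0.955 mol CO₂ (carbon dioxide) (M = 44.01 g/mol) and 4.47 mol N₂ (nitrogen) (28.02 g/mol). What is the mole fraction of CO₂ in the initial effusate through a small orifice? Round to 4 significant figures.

Each component's effusion rate ∝ (its partial pressure)·(1/√M) ∝ n_i/√M_i.
Mole fraction of CO₂ in the effusate = (n_CO₂/√M_CO₂) / (n_CO₂/√M_CO₂ + n_N₂/√M_N₂)
= (0.955/√44.01) / (0.955/√44.01 + 4.47/√28.02) = 0.1440/(0.1440 + 0.8444) = 0.1456.

0.1456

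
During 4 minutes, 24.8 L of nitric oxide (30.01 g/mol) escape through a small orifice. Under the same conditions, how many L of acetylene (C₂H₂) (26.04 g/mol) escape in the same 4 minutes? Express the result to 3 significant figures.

From Graham's law, rate_C₂H₂/rate_NO = √(M_NO/M_C₂H₂) = √(30.01/26.04) = √1.152 = 1.074.
So the volume for C₂H₂ is 24.8 × 1.074 = 26.6 L.

26.6 L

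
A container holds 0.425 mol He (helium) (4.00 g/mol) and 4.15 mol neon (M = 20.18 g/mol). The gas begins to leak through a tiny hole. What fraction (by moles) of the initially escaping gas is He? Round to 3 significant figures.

0.187

Each component's effusion rate ∝ (its partial pressure)·(1/√M) ∝ n_i/√M_i.
x_He(eff) = (n_He/√M_He) / (n_He/√M_He + n_Ne/√M_Ne)
= (0.425/√4.00) / (0.425/√4.00 + 4.15/√20.18) = 0.2125/(0.2125 + 0.9238) = 0.187.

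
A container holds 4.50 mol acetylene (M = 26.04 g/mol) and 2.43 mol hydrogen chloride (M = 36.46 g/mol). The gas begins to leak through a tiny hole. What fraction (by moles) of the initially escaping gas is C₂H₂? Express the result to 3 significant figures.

Effusion rate of each component ∝ n_i/√M_i (partial pressure × 1/√M).
x_C₂H₂(eff) = (n_C₂H₂/√M_C₂H₂) / (n_C₂H₂/√M_C₂H₂ + n_HCl/√M_HCl)
= (4.50/√26.04) / (4.50/√26.04 + 2.43/√36.46) = 0.8818/(0.8818 + 0.4024) = 0.687.

0.687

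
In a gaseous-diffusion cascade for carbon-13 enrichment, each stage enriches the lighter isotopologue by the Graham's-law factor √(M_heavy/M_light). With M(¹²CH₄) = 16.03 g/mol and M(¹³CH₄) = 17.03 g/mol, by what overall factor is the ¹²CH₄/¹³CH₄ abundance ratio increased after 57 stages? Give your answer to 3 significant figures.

5.61

Each stage multiplies the ratio by α = √(17.03/16.03), so after 57 stages the overall factor is α^57 = (17.03/16.03)^(57/2).
= 1.06238^(57/2) = 5.61.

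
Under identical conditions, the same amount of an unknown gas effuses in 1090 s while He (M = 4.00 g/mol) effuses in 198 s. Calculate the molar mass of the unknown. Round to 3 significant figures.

From Graham's law, t_X/t_He = √(M_X/M_He).
1090/198 = 5.505 = √(M_X/4.00)
M_X = 4.00 × 5.505² = 4.00 × 30.31 = 121 g/mol

121 g/mol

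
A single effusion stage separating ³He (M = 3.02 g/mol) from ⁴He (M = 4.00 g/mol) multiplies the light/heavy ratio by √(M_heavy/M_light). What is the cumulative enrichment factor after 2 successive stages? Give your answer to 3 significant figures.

After 2 stages the ratio has grown by (√(4.00/3.02))^2 = (4.00/3.02)^(2/2).
= 1.32450^1 = 1.32.

1.32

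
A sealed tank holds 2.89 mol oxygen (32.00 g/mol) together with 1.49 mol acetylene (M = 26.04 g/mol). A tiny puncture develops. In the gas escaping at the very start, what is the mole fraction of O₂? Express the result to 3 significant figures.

The effusion rate of species i is ∝ p_i/√M_i ∝ n_i/√M_i.
Mole fraction of O₂ in the effusate = (n_O₂/√M_O₂) / (n_O₂/√M_O₂ + n_C₂H₂/√M_C₂H₂)
= (2.89/√32.00) / (2.89/√32.00 + 1.49/√26.04) = 0.5109/(0.5109 + 0.2920) = 0.636.

0.636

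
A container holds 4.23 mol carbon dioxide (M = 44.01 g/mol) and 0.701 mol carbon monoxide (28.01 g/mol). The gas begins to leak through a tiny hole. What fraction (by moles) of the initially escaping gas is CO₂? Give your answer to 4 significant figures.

Effusion rate of each component ∝ n_i/√M_i (partial pressure × 1/√M).
x_CO₂(eff) = (n_CO₂/√M_CO₂) / (n_CO₂/√M_CO₂ + n_CO/√M_CO)
= (4.23/√44.01) / (4.23/√44.01 + 0.701/√28.01) = 0.6376/(0.6376 + 0.1325) = 0.8280.

0.8280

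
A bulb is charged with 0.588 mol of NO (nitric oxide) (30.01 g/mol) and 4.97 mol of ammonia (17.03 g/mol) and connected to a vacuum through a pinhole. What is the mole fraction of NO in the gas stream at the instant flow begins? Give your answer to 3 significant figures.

0.0818

Each component's effusion rate ∝ (its partial pressure)·(1/√M) ∝ n_i/√M_i.
x_NO(eff) = (n_NO/√M_NO) / (n_NO/√M_NO + n_NH₃/√M_NH₃)
= (0.588/√30.01) / (0.588/√30.01 + 4.97/√17.03) = 0.1073/(0.1073 + 1.204) = 0.0818.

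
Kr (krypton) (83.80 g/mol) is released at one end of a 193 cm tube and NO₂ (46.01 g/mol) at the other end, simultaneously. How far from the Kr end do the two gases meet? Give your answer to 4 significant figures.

82.14 cm

In equal time, each gas travels a distance ∝ its rate ∝ 1/√M, so d_Kr/d_NO₂ = √(M_NO₂/M_Kr) = √(46.01/83.80) = 0.7410.
With d_Kr + d_NO₂ = 193 cm, d_NO₂ = 193/(1 + 0.7410) = 110.9 cm.
d_Kr = 193 − 110.9 = 82.14 cm.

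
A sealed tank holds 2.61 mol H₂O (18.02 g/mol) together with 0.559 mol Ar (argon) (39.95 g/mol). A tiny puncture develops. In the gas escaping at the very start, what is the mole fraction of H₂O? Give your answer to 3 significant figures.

Each component's effusion rate ∝ (its partial pressure)·(1/√M) ∝ n_i/√M_i.
x_H₂O(eff) = (n_H₂O/√M_H₂O) / (n_H₂O/√M_H₂O + n_Ar/√M_Ar)
= (2.61/√18.02) / (2.61/√18.02 + 0.559/√39.95) = 0.6148/(0.6148 + 0.08844) = 0.874.

0.874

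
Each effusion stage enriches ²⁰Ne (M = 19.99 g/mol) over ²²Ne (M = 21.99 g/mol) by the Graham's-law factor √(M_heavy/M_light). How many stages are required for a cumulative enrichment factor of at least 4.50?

32

Per stage α = (21.99/19.99)^(1/2) = 1.10005^0.5, giving ln α = 0.04768.
Need α^N ≥ 4.50 ⇒ N ≥ ln(4.50) / ln α = 1.504 / 0.04768 = 31.55.
Minimum whole number of stages: N = 32.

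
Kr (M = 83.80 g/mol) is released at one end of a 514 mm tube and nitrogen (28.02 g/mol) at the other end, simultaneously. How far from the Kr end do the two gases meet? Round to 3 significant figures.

The fronts meet when d_Kr + d_N₂ = L with d_Kr/d_N₂ = √(M_N₂/M_Kr) (Graham's law). Here √(M_N₂/M_Kr) = √(28.02/83.80) = 0.5782.
With d_Kr + d_N₂ = 514 mm, d_N₂ = 514/(1 + 0.5782) = 325.7 mm.
d_Kr = 514 − 325.7 = 188 mm.

188 mm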